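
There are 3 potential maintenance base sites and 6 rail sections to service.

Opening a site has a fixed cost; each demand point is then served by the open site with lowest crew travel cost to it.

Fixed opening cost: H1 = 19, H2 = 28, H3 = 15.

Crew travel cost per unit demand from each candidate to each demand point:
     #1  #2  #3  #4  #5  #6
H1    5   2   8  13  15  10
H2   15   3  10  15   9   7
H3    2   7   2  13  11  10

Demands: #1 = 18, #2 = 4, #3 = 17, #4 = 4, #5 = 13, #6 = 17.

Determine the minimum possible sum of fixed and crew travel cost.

Open {H2, H3}: assign each demand point to its cheapest open site.
  #1→H3 18×2=36, #2→H2 4×3=12, #3→H3 17×2=34, #4→H3 4×13=52, #5→H2 13×9=117, #6→H2 17×7=119
  crew travel cost 370, fixed 43 → total 413.
Compare {H1, H2, H3}: crew travel cost 366 + fixed 62 = 428.
Compare {H1, H3}: crew travel cost 443 + fixed 34 = 477.
Compare {H3}: crew travel cost 463 + fixed 15 = 478.
All other subsets cost ≥ 428. Minimum total cost: 413.

413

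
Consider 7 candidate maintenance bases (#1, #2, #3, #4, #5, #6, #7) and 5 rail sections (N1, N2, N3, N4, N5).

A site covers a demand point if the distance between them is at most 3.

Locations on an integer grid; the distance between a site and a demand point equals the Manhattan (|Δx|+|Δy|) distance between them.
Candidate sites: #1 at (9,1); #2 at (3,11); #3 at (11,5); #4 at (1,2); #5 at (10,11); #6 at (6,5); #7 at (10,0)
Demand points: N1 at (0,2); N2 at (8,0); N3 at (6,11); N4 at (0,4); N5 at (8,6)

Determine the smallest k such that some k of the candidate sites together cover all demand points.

4

Coverage sets (demand points within 3 of each site):
  #1: {N2}
  #2: {N3}
  #3: {}
  #4: {N1, N4}
  #5: {}
  #6: {N5}
  #7: {N2}
No 3 sites suffice: every size-3 union leaves at least one demand point uncovered.
But {#1, #2, #4, #6} covers everything, so the minimum is 4.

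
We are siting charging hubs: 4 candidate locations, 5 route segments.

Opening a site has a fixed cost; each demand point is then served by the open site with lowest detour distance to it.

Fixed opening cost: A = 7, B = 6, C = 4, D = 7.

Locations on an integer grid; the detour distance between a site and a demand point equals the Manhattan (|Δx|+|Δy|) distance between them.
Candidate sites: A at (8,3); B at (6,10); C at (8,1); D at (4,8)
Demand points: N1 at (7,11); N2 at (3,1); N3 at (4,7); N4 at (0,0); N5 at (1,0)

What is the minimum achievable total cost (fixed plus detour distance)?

Open {B, C}: assign each demand point to its cheapest open site.
  N1→B 2, N2→C 5, N3→B 5, N4→C 9, N5→C 8
  detour distance 29, fixed 10 → total 39.
Compare {C, D}: detour distance 29 + fixed 11 = 40.
Compare {B, C, D}: detour distance 25 + fixed 17 = 42.
Compare {D}: detour distance 38 + fixed 7 = 45.
All other subsets cost ≥ 40. Minimum total cost: 39.

39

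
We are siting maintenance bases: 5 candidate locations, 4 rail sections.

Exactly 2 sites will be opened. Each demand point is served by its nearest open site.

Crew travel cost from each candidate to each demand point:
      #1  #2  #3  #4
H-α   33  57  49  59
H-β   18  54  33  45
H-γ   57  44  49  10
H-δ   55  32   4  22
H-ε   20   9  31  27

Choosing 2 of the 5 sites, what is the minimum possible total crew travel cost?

Open {H-δ, H-ε}.
  #1→H-ε 20, #2→H-ε 9, #3→H-δ 4, #4→H-δ 22  ⇒ total 55.
Compare {H-γ, H-ε}: total 70.
Compare {H-β, H-δ}: total 76.
No size-2 selection does better; minimum is 55.

55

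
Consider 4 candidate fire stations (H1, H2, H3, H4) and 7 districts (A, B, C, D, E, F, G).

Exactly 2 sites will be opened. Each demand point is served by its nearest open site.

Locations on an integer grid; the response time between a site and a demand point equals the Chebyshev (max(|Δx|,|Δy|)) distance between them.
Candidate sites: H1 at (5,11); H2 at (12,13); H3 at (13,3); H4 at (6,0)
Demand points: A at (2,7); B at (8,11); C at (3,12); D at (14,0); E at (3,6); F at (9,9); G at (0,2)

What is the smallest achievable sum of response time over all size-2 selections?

Open {H1, H3}.
  A→H1 4, B→H1 3, C→H1 2, D→H3 3, E→H1 5, F→H1 4, G→H1 9  ⇒ total 30.
Compare {H1, H4}: total 32.
Compare {H1, H2}: total 38.
No size-2 selection does better; minimum is 30.

30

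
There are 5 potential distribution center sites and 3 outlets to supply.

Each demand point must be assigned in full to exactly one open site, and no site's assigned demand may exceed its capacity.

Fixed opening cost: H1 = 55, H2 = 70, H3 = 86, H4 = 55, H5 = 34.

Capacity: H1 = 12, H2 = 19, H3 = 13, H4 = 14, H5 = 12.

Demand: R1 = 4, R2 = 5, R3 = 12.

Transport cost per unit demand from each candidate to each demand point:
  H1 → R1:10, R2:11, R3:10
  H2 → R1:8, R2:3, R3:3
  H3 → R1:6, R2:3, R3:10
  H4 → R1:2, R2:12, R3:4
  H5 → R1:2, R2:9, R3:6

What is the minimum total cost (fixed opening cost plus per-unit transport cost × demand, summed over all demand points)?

163

Open {H2, H5}; cheapest assignment that respects the capacities:
  H2 (cap 19, load 17): R2, R3 — cost 5×3 + 12×3 = 51
  H5 (cap 12, load 4): R1 — cost 4×2 = 8
  Shipping 59, fixed 104 → total 163.
  Any other capacity-feasible assignment to {H2, H5} ships for at least 59.
Compare {H2, H4}: its best feasible assignment gives total 184.
Compare {H4, H5}: its best feasible assignment gives total 190.
Every other set of open sites that can feasibly serve all demand totals ≥ 184 even under its best assignment. Minimum: 163.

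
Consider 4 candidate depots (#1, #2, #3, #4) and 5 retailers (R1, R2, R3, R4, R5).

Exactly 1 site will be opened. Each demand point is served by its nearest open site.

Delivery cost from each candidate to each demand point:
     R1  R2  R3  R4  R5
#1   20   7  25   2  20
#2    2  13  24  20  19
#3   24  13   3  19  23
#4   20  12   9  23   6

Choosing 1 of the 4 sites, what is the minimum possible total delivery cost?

Open {#4}.
  R1→#4 20, R2→#4 12, R3→#4 9, R4→#4 23, R5→#4 6  ⇒ total 70.
Compare {#1}: total 74.
Compare {#2}: total 78.
No size-1 selection does better; minimum is 70.

70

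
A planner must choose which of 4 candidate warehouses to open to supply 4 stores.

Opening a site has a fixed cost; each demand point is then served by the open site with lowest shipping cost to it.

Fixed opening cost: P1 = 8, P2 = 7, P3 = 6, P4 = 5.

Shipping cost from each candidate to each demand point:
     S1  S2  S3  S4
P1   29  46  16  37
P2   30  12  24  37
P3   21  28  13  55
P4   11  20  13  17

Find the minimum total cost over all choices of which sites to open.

65

Open {P2, P4}: assign each demand point to its cheapest open site.
  S1→P4 11, S2→P2 12, S3→P4 13, S4→P4 17
  shipping cost 53, fixed 12 → total 65.
Compare {P4}: shipping cost 61 + fixed 5 = 66.
Compare {P2, P3, P4}: shipping cost 53 + fixed 18 = 71.
Compare {P3, P4}: shipping cost 61 + fixed 11 = 72.
All other subsets cost ≥ 66. Minimum total cost: 65.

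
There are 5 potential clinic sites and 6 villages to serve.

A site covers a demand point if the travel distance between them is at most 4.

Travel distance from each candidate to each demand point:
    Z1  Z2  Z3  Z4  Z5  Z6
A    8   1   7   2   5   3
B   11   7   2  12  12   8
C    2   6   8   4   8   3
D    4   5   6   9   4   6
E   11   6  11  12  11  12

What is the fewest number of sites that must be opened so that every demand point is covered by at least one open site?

Coverage sets (demand points within 4 of each site):
  A: {Z2, Z4, Z6}
  B: {Z3}
  C: {Z1, Z4, Z6}
  D: {Z1, Z5}
  E: {}
No 2 sites suffice: every size-2 union leaves at least one demand point uncovered.
But {A, B, D} covers everything, so the minimum is 3.

3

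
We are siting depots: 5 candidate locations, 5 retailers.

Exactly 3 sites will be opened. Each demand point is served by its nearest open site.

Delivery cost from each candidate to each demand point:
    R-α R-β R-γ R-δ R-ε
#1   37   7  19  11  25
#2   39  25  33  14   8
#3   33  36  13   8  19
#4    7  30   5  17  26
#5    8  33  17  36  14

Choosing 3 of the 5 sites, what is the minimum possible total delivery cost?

Open {#1, #2, #4}.
  R-α→#4 7, R-β→#1 7, R-γ→#4 5, R-δ→#1 11, R-ε→#2 8  ⇒ total 38.
Compare {#1, #4, #5}: total 44.
Compare {#1, #3, #4}: total 46.
No size-3 selection does better; minimum is 38.

38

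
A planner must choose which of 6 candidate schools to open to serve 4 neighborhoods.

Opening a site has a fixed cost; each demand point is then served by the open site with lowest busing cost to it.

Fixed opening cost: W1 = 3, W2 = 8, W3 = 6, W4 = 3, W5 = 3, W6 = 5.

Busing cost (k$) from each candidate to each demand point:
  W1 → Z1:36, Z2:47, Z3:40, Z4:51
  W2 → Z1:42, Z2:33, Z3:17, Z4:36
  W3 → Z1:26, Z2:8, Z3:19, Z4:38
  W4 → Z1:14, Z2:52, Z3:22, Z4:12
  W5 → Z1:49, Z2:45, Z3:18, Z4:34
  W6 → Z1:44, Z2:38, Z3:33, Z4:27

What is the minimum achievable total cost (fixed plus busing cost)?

Open {W3, W4}: assign each demand point to its cheapest open site.
  Z1→W4 14, Z2→W3 8, Z3→W3 19, Z4→W4 12
  busing cost 53, fixed 9 → total 62.
Compare {W3, W4, W5}: busing cost 52 + fixed 12 = 64.
Compare {W1, W3, W4}: busing cost 53 + fixed 12 = 65.
Compare {W3, W4, W6}: busing cost 53 + fixed 14 = 67.
All other subsets cost ≥ 64. Minimum total cost: 62.

62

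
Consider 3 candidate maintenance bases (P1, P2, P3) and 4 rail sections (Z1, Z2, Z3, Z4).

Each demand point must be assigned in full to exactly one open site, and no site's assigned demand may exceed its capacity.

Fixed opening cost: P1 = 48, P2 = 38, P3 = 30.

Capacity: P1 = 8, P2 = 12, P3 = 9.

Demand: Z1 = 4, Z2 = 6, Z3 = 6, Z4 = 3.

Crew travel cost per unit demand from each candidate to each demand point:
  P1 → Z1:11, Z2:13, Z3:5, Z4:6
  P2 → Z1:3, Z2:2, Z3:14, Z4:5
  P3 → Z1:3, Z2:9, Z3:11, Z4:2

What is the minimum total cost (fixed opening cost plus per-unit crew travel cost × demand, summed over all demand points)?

164

Open {P2, P3}; cheapest assignment that respects the capacities:
  P2 (cap 12, load 10): Z1, Z2 — cost 4×3 + 6×2 = 24
  P3 (cap 9, load 9): Z3, Z4 — cost 6×11 + 3×2 = 72
  Shipping 96, fixed 68 → total 164.
  Any other capacity-feasible assignment to {P2, P3} ships for at least 96.
Compare {P1, P2, P3}: its best feasible assignment gives total 176.
Compare {P1, P2}: its best feasible assignment gives total 244.
Every other set of open sites that can feasibly serve all demand totals ≥ 176 even under its best assignment. Minimum: 164.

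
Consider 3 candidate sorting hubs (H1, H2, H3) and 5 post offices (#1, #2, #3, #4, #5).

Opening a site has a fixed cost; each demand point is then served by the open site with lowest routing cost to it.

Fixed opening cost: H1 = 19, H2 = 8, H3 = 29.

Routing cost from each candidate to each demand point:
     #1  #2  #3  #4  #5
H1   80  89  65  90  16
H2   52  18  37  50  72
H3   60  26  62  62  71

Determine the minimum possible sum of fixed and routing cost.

200

Open {H1, H2}: assign each demand point to its cheapest open site.
  #1→H2 52, #2→H2 18, #3→H2 37, #4→H2 50, #5→H1 16
  routing cost 173, fixed 27 → total 200.
Compare {H1, H2, H3}: routing cost 173 + fixed 56 = 229.
Compare {H2}: routing cost 229 + fixed 8 = 237.
Compare {H2, H3}: routing cost 228 + fixed 37 = 265.
All other subsets cost ≥ 229. Minimum total cost: 200.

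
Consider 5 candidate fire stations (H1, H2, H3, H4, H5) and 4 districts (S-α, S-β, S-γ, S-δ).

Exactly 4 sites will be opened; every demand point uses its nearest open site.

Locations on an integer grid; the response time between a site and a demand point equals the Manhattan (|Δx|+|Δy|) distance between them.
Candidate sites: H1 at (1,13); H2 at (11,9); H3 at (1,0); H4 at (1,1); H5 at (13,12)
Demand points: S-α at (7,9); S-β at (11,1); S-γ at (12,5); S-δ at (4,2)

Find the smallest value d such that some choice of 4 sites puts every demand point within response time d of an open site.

8

Open {H1, H2, H3, H4}.
  Farthest demand point is S-β at response time 8 (to H2); all others are ≤ 8.
With {H1, H2, H3, H5} the worst case is 8.
With {H1, H2, H4, H5} the worst case is 8.
No size-4 selection achieves below 8.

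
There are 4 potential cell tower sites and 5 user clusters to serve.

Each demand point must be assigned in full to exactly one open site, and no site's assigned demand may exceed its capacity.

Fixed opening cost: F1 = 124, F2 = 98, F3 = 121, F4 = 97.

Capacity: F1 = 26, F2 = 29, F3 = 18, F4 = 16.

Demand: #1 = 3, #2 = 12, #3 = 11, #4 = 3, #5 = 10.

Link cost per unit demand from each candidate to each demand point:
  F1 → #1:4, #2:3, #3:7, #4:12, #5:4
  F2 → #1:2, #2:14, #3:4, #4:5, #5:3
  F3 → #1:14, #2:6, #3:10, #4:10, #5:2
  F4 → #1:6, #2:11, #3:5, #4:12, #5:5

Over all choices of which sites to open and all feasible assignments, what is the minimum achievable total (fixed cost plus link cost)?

353

Open {F1, F2}; cheapest assignment that respects the capacities:
  F1 (cap 26, load 12): #2 — cost 12×3 = 36
  F2 (cap 29, load 27): #1, #3, #4, #5 — cost 3×2 + 11×4 + 3×5 + 10×3 = 95
  Shipping 131, fixed 222 → total 353.
  Any other capacity-feasible assignment to {F1, F2} ships for at least 131.
Compare {F2, F3}: its best feasible assignment gives total 386.
Compare {F1, F4}: its best feasible assignment gives total 400.
Every other set of open sites that can feasibly serve all demand totals ≥ 386 even under its best assignment. Minimum: 353.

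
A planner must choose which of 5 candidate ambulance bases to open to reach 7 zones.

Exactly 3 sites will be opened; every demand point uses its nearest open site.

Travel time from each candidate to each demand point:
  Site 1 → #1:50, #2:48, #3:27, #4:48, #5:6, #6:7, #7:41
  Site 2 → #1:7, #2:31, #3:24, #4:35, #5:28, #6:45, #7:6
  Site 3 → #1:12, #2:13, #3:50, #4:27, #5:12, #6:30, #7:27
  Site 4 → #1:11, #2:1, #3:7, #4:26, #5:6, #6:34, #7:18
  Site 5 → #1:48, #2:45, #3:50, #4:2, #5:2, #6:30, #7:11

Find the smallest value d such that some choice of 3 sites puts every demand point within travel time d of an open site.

11

Open {Site 1, Site 4, Site 5}.
  Farthest demand point is #1 at travel time 11 (to Site 4); all others are ≤ 11.
With {Site 1, Site 2, Site 4} the worst case is 26.
With {Site 1, Site 3, Site 4} the worst case is 26.
No size-3 selection achieves below 11.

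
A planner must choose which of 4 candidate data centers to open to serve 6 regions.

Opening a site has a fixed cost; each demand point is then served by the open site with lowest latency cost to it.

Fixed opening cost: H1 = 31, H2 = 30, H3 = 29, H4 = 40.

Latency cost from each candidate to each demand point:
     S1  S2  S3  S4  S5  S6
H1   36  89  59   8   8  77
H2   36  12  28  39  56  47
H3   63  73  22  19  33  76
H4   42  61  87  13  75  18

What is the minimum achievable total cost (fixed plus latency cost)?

200

Open {H1, H2}: assign each demand point to its cheapest open site.
  S1→H1 36, S2→H2 12, S3→H2 28, S4→H1 8, S5→H1 8, S6→H2 47
  latency cost 139, fixed 61 → total 200.
Compare {H1, H2, H4}: latency cost 110 + fixed 101 = 211.
Compare {H1, H2, H3}: latency cost 133 + fixed 90 = 223.
Compare {H2, H3}: latency cost 169 + fixed 59 = 228.
All other subsets cost ≥ 211. Minimum total cost: 200.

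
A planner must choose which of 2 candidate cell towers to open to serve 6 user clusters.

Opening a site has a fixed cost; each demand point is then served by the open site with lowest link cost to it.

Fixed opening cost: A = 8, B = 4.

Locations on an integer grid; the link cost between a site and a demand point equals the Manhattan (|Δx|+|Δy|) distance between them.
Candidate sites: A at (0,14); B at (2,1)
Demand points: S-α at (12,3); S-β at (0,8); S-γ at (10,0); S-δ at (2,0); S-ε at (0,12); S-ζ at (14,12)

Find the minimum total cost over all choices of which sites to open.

Open {A, B}: assign each demand point to its cheapest open site.
  S-α→B 12, S-β→A 6, S-γ→B 9, S-δ→B 1, S-ε→A 2, S-ζ→A 16
  link cost 46, fixed 12 → total 58.
Compare {B}: link cost 67 + fixed 4 = 71.
Compare {A}: link cost 87 + fixed 8 = 95.

58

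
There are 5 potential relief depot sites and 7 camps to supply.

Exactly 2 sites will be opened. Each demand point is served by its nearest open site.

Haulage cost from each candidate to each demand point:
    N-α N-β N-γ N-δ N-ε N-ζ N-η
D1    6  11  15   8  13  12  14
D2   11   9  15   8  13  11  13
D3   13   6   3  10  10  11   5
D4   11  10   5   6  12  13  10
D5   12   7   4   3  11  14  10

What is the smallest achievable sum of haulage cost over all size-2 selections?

Open {D1, D3}.
  N-α→D1 6, N-β→D3 6, N-γ→D3 3, N-δ→D1 8, N-ε→D3 10, N-ζ→D3 11, N-η→D3 5  ⇒ total 49.
Compare {D3, D5}: total 50.
Compare {D3, D4}: total 52.
No size-2 selection does better; minimum is 49.

49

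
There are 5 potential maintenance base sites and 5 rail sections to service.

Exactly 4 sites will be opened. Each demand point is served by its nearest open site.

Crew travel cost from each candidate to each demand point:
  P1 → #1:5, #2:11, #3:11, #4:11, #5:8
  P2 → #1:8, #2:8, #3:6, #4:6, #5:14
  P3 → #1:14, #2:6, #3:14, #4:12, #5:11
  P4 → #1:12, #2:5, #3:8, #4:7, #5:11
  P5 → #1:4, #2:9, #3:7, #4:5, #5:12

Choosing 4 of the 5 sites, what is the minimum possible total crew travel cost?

28

Open {P1, P2, P4, P5}.
  #1→P5 4, #2→P4 5, #3→P2 6, #4→P5 5, #5→P1 8  ⇒ total 28.
Compare {P1, P2, P3, P5}: total 29.
Compare {P1, P3, P4, P5}: total 29.
No size-4 selection does better; minimum is 28.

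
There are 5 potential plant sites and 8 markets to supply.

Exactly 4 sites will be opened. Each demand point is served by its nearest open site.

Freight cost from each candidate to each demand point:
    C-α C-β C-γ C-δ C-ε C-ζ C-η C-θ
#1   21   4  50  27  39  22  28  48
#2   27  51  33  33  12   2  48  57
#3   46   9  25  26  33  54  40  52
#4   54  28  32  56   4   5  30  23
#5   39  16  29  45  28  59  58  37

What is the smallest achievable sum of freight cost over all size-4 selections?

133

Open {#1, #2, #3, #4}.
  C-α→#1 21, C-β→#1 4, C-γ→#3 25, C-δ→#3 26, C-ε→#4 4, C-ζ→#2 2, C-η→#1 28, C-θ→#4 23  ⇒ total 133.
Compare {#1, #3, #4, #5}: total 136.
Compare {#1, #2, #4, #5}: total 138.
No size-4 selection does better; minimum is 133.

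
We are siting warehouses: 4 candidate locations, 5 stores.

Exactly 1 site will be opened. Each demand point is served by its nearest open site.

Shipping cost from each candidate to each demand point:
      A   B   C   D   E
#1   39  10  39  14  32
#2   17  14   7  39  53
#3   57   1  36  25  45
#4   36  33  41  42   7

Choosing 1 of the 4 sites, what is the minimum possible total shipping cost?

130

Open {#2}.
  A→#2 17, B→#2 14, C→#2 7, D→#2 39, E→#2 53  ⇒ total 130.
Compare {#1}: total 134.
Compare {#4}: total 159.
No size-1 selection does better; minimum is 130.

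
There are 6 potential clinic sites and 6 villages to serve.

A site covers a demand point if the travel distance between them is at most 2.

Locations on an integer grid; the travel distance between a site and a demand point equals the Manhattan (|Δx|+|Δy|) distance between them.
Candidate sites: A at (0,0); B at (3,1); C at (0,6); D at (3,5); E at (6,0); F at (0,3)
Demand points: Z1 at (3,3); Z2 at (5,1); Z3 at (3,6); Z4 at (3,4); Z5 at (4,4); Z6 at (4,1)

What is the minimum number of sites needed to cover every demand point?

2

Coverage sets (demand points within 2 of each site):
  A: {}
  B: {Z1, Z2, Z6}
  C: {}
  D: {Z1, Z3, Z4, Z5}
  E: {Z2}
  F: {}
No single site covers all 6 demand points.
But {B, D} covers everything, so the minimum is 2.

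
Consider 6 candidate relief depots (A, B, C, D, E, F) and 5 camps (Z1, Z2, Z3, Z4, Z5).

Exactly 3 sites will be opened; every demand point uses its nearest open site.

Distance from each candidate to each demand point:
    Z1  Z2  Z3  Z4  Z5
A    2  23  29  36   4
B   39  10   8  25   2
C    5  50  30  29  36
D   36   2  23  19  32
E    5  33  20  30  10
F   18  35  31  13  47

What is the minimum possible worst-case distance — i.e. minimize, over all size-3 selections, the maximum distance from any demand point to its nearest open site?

13

Open {A, B, F}.
  Farthest demand point is Z4 at distance 13 (to F); all others are ≤ 13.
With {B, C, F} the worst case is 13.
With {B, E, F} the worst case is 13.
No size-3 selection achieves below 13.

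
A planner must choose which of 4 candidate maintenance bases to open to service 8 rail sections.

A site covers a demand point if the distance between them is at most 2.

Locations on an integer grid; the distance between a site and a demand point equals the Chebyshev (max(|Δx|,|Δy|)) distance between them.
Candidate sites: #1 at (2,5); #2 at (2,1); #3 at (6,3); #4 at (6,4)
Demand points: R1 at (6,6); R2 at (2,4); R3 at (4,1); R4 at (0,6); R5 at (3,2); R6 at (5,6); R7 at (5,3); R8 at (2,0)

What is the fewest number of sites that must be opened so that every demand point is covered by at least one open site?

3

Coverage sets (demand points within 2 of each site):
  #1: {R2, R4}
  #2: {R3, R5, R8}
  #3: {R3, R7}
  #4: {R1, R6, R7}
No 2 sites suffice: every size-2 union leaves at least one demand point uncovered.
But {#1, #2, #4} covers everything, so the minimum is 3.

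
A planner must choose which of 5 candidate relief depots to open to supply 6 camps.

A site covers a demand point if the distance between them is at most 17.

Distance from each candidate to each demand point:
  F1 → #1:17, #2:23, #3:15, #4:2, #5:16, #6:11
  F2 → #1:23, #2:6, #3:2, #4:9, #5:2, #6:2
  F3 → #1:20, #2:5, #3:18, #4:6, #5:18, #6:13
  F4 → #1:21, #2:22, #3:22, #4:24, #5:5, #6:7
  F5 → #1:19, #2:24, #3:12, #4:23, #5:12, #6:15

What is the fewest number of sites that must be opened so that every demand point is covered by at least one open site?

Coverage sets (demand points within 17 of each site):
  F1: {#1, #3, #4, #5, #6}
  F2: {#2, #3, #4, #5, #6}
  F3: {#2, #4, #6}
  F4: {#5, #6}
  F5: {#3, #5, #6}
No single site covers all 6 demand points.
But {F1, F2} covers everything, so the minimum is 2.

2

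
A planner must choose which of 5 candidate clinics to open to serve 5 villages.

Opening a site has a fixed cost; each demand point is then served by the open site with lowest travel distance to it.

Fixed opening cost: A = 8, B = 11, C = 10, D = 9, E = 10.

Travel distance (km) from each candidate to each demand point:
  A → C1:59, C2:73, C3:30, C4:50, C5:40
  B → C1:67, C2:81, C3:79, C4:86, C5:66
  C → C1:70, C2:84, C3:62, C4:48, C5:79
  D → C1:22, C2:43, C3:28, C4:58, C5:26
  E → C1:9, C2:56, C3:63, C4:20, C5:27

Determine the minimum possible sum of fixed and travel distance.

145

Open {D, E}: assign each demand point to its cheapest open site.
  C1→E 9, C2→D 43, C3→D 28, C4→E 20, C5→D 26
  travel distance 126, fixed 19 → total 145.
Compare {A, D, E}: travel distance 126 + fixed 27 = 153.
Compare {C, D, E}: travel distance 126 + fixed 29 = 155.
Compare {B, D, E}: travel distance 126 + fixed 30 = 156.
All other subsets cost ≥ 153. Minimum total cost: 145.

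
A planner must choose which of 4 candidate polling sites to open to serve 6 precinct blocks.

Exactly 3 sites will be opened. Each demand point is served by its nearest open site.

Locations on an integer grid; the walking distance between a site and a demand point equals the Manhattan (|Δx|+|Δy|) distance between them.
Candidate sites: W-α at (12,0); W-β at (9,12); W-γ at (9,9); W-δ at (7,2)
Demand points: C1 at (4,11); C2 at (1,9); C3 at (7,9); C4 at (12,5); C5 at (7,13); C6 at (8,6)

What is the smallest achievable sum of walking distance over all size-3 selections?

28

Open {W-α, W-β, W-γ}.
  C1→W-β 6, C2→W-γ 8, C3→W-γ 2, C4→W-α 5, C5→W-β 3, C6→W-γ 4  ⇒ total 28.
Compare {W-β, W-γ, W-δ}: total 30.
Compare {W-α, W-γ, W-δ}: total 32.
No size-3 selection does better; minimum is 28.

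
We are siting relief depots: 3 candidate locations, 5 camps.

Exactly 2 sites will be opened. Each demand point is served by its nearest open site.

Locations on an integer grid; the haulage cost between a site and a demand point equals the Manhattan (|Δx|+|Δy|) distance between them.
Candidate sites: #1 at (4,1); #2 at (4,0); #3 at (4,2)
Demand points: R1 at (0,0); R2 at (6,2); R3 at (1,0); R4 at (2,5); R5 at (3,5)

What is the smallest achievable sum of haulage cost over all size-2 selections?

18

Open {#2, #3}.
  R1→#2 4, R2→#3 2, R3→#2 3, R4→#3 5, R5→#3 4  ⇒ total 18.
Compare {#1, #3}: total 20.
Compare {#1, #2}: total 21.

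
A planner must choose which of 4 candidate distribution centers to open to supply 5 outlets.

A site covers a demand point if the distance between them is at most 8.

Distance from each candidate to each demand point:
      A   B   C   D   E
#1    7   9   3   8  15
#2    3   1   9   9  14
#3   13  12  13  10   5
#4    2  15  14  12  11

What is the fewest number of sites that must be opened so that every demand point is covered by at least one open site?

3

Coverage sets (demand points within 8 of each site):
  #1: {A, C, D}
  #2: {A, B}
  #3: {E}
  #4: {A}
No 2 sites suffice: every size-2 union leaves at least one demand point uncovered.
But {#1, #2, #3} covers everything, so the minimum is 3.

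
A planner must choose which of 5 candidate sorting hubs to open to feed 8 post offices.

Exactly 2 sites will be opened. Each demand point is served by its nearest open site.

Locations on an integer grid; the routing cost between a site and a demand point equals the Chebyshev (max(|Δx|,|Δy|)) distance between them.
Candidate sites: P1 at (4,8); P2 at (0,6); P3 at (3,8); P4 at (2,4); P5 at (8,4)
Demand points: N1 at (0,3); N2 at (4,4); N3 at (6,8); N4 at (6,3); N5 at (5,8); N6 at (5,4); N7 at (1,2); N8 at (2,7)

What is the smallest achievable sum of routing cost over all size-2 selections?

Open {P1, P4}.
  N1→P4 2, N2→P4 2, N3→P1 2, N4→P4 4, N5→P1 1, N6→P4 3, N7→P4 2, N8→P1 2  ⇒ total 18.
Compare {P3, P4}: total 19.
Compare {P4, P5}: total 22.
No size-2 selection does better; minimum is 18.

18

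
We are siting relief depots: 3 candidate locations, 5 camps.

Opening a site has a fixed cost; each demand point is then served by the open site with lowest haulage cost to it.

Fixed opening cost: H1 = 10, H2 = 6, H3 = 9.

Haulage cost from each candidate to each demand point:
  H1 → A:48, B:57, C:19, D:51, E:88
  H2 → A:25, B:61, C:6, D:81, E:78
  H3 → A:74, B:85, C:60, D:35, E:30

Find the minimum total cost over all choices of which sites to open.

Open {H2, H3}: assign each demand point to its cheapest open site.
  A→H2 25, B→H2 61, C→H2 6, D→H3 35, E→H3 30
  haulage cost 157, fixed 15 → total 172.
Compare {H1, H2, H3}: haulage cost 153 + fixed 25 = 178.
Compare {H1, H3}: haulage cost 189 + fixed 19 = 208.
Compare {H1, H2}: haulage cost 217 + fixed 16 = 233.
All other subsets cost ≥ 178. Minimum total cost: 172.

172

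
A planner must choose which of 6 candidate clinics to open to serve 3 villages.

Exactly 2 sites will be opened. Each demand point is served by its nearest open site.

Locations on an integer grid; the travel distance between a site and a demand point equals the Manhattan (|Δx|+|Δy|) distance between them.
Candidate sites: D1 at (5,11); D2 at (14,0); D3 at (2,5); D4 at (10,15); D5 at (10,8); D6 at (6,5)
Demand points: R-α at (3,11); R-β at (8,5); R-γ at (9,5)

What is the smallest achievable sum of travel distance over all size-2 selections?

7

Open {D1, D6}.
  R-α→D1 2, R-β→D6 2, R-γ→D6 3  ⇒ total 7.
Compare {D1, D5}: total 11.
Compare {D3, D6}: total 12.
No size-2 selection does better; minimum is 7.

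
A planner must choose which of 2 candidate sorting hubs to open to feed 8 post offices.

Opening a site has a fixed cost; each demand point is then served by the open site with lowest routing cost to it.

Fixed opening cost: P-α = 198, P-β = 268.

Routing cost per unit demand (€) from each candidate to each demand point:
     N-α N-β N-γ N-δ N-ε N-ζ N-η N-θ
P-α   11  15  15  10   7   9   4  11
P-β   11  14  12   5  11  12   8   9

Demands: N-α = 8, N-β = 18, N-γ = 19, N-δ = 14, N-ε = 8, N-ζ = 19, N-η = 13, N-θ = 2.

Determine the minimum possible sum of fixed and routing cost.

1282

Open {P-α}: assign each demand point to its cheapest open site.
  N-α→P-α 8×11=88, N-β→P-α 18×15=270, N-γ→P-α 19×15=285, N-δ→P-α 14×10=140, N-ε→P-α 8×7=56, N-ζ→P-α 19×9=171, N-η→P-α 13×4=52, N-θ→P-α 2×11=22
  routing cost 1084, fixed 198 → total 1282.
Compare {P-β}: routing cost 1076 + fixed 268 = 1344.
Compare {P-α, P-β}: routing cost 935 + fixed 466 = 1401.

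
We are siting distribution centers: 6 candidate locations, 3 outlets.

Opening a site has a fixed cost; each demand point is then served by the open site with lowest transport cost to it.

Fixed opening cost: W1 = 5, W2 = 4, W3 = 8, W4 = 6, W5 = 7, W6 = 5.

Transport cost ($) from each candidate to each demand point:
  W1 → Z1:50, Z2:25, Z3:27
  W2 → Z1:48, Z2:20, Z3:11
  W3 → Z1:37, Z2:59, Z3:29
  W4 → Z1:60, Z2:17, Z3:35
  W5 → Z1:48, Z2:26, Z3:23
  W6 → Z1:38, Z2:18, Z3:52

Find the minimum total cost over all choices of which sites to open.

76

Open {W2, W6}: assign each demand point to its cheapest open site.
  Z1→W6 38, Z2→W6 18, Z3→W2 11
  transport cost 67, fixed 9 → total 76.
Compare {W2, W3}: transport cost 68 + fixed 12 = 80.
Compare {W1, W2, W6}: transport cost 67 + fixed 14 = 81.
Compare {W2, W4, W6}: transport cost 66 + fixed 15 = 81.
All other subsets cost ≥ 80. Minimum total cost: 76.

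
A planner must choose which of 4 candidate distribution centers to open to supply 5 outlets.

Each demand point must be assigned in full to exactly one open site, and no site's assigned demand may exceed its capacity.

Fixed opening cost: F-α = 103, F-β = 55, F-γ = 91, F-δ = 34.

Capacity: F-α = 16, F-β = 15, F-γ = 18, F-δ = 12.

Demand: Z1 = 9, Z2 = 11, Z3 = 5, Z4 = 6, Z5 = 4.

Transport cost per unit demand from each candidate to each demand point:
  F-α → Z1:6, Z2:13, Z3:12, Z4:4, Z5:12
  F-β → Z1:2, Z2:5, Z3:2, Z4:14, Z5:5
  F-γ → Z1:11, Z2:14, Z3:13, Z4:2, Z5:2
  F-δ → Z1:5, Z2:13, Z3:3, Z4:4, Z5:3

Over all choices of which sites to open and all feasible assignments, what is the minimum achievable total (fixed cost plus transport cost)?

Open {F-α, F-β, F-δ}; cheapest assignment that respects the capacities:
  F-α (cap 16, load 15): Z1, Z4 — cost 9×6 + 6×4 = 78
  F-β (cap 15, load 11): Z2 — cost 11×5 = 55
  F-δ (cap 12, load 9): Z3, Z5 — cost 5×3 + 4×3 = 27
  Shipping 160, fixed 192 → total 352.
  Any other capacity-feasible assignment to {F-α, F-β, F-δ} ships for at least 160.
Compare {F-β, F-γ, F-δ}: its best feasible assignment gives total 365.
Compare {F-α, F-β, F-γ, F-δ}: its best feasible assignment gives total 427.
Every other set of open sites that can feasibly serve all demand totals ≥ 365 even under its best assignment. Minimum: 352.

352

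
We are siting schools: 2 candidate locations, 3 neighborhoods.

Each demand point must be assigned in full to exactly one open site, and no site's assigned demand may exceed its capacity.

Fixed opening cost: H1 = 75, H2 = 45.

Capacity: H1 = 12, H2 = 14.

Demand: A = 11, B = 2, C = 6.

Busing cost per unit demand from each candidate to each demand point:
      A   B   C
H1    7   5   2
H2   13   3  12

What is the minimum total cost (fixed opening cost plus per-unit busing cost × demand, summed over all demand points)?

Open {H1, H2}; cheapest assignment that respects the capacities:
  H1 (cap 12, load 11): A — cost 11×7 = 77
  H2 (cap 14, load 8): B, C — cost 2×3 + 6×12 = 78
  Shipping 155, fixed 120 → total 275.
  Any other capacity-feasible assignment to {H1, H2} ships for at least 155.
Total demand is 19 and no other set of sites has combined capacity ≥ 19, so {H1, H2} is the only feasible choice of open sites. Minimum: 275.

275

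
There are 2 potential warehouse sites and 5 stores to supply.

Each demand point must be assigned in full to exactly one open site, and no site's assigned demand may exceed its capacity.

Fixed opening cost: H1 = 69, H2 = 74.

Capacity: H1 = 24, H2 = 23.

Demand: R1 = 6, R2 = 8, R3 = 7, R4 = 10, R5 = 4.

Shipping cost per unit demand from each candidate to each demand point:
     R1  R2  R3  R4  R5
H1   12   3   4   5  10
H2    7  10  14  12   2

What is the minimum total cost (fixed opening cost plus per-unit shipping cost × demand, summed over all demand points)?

Open {H1, H2}; cheapest assignment that respects the capacities:
  H1 (cap 24, load 17): R3, R4 — cost 7×4 + 10×5 = 78
  H2 (cap 23, load 18): R1, R2, R5 — cost 6×7 + 8×10 + 4×2 = 130
  Shipping 208, fixed 143 → total 351.
  Any other capacity-feasible assignment to {H1, H2} ships for at least 208.
Total demand is 35 and no other set of sites has combined capacity ≥ 35, so {H1, H2} is the only feasible choice of open sites. Minimum: 351.

351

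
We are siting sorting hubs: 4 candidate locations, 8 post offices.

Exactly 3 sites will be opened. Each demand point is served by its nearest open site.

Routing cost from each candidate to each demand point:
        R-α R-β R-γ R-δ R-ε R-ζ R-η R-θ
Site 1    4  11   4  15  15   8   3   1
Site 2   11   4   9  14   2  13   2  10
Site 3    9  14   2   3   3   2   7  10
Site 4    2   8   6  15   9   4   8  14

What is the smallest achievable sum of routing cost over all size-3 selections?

20

Open {Site 1, Site 2, Site 3}.
  R-α→Site 1 4, R-β→Site 2 4, R-γ→Site 3 2, R-δ→Site 3 3, R-ε→Site 2 2, R-ζ→Site 3 2, R-η→Site 2 2, R-θ→Site 1 1  ⇒ total 20.
Compare {Site 1, Site 3, Site 4}: total 24.
Compare {Site 2, Site 3, Site 4}: total 27.
No size-3 selection does better; minimum is 20.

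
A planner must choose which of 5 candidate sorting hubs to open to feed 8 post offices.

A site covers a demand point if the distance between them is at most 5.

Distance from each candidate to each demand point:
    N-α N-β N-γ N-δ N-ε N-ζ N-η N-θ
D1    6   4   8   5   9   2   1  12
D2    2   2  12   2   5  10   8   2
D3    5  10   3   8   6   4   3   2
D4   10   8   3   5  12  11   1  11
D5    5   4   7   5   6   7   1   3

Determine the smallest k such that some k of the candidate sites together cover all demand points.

2

Coverage sets (demand points within 5 of each site):
  D1: {N-β, N-δ, N-ζ, N-η}
  D2: {N-α, N-β, N-δ, N-ε, N-θ}
  D3: {N-α, N-γ, N-ζ, N-η, N-θ}
  D4: {N-γ, N-δ, N-η}
  D5: {N-α, N-β, N-δ, N-η, N-θ}
No single site covers all 8 demand points.
But {D2, D3} covers everything, so the minimum is 2.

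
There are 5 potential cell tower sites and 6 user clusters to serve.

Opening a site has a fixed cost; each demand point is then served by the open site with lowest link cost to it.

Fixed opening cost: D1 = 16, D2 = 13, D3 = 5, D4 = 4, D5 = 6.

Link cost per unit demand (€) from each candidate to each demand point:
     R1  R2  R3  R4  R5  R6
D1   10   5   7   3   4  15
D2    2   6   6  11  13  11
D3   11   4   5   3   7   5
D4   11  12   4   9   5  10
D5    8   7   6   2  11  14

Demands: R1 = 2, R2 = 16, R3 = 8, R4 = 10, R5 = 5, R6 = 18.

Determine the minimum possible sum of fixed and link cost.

Open {D3, D4, D5}: assign each demand point to its cheapest open site.
  R1→D5 2×8=16, R2→D3 16×4=64, R3→D4 8×4=32, R4→D5 10×2=20, R5→D4 5×5=25, R6→D3 18×5=90
  link cost 247, fixed 15 → total 262.
Compare {D2, D3, D4, D5}: link cost 235 + fixed 28 = 263.
Compare {D2, D3, D4}: link cost 245 + fixed 22 = 267.
Compare {D3, D4}: link cost 263 + fixed 9 = 272.
All other subsets cost ≥ 263. Minimum total cost: 262.

262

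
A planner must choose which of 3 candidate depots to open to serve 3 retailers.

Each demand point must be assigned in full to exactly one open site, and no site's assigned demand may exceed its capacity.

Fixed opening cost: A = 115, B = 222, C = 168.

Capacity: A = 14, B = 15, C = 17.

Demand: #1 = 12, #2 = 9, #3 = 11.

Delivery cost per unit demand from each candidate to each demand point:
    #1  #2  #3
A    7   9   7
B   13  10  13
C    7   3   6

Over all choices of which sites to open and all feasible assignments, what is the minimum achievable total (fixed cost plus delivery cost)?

Open {A, B, C}; cheapest assignment that respects the capacities:
  A (cap 14, load 12): #1 — cost 12×7 = 84
  B (cap 15, load 9): #2 — cost 9×10 = 90
  C (cap 17, load 11): #3 — cost 11×6 = 66
  Shipping 240, fixed 505 → total 745.
  Any other capacity-feasible assignment to {A, B, C} ships for at least 240.
Total demand is 32; every other set of sites either has combined capacity below 32 or cannot fit the demands without splitting one across sites, so {A, B, C} is the only feasible choice of open sites. Minimum: 745.

745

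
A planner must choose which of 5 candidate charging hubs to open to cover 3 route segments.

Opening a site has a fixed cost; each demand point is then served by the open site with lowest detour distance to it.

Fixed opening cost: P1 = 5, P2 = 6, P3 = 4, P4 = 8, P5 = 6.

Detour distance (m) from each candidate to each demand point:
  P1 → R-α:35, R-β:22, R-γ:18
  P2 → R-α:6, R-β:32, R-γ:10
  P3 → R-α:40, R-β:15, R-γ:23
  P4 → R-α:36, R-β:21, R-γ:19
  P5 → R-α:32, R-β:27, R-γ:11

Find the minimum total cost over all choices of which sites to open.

41

Open {P2, P3}: assign each demand point to its cheapest open site.
  R-α→P2 6, R-β→P3 15, R-γ→P2 10
  detour distance 31, fixed 10 → total 41.
Compare {P1, P2, P3}: detour distance 31 + fixed 15 = 46.
Compare {P2, P3, P5}: detour distance 31 + fixed 16 = 47.
Compare {P1, P2}: detour distance 38 + fixed 11 = 49.
All other subsets cost ≥ 46. Minimum total cost: 41.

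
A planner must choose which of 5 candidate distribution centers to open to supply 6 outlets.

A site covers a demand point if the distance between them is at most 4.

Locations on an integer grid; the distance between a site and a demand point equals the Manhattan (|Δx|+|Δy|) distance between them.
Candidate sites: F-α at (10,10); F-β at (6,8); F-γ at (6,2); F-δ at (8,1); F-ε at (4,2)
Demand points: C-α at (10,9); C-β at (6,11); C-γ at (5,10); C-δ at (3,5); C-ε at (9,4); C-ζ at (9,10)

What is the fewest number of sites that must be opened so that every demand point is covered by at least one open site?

Coverage sets (demand points within 4 of each site):
  F-α: {C-α, C-ζ}
  F-β: {C-β, C-γ}
  F-γ: {}
  F-δ: {C-ε}
  F-ε: {C-δ}
No 3 sites suffice: every size-3 union leaves at least one demand point uncovered.
But {F-α, F-β, F-δ, F-ε} covers everything, so the minimum is 4.

4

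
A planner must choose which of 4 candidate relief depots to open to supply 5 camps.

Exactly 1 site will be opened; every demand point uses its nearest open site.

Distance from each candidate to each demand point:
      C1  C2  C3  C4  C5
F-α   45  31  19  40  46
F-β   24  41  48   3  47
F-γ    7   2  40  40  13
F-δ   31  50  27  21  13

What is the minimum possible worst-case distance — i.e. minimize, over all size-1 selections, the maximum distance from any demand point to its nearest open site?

40

Open {F-γ}.
  Farthest demand point is C3 at distance 40 (to F-γ); all others are ≤ 40.
With {F-α} the worst case is 46.
With {F-β} the worst case is 48.
No size-1 selection achieves below 40.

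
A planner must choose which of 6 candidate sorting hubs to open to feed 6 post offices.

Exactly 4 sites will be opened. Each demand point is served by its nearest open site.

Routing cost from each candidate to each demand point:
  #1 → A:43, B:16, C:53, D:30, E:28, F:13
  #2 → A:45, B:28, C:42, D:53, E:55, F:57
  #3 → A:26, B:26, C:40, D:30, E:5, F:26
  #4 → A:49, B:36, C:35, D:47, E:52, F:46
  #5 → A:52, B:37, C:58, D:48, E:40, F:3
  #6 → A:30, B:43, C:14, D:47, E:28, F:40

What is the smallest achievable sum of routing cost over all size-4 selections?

Open {#1, #3, #5, #6}.
  A→#3 26, B→#1 16, C→#6 14, D→#1 30, E→#3 5, F→#5 3  ⇒ total 94.
Compare {#1, #2, #3, #6}: total 104.
Compare {#1, #3, #4, #6}: total 104.
No size-4 selection does better; minimum is 94.

94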